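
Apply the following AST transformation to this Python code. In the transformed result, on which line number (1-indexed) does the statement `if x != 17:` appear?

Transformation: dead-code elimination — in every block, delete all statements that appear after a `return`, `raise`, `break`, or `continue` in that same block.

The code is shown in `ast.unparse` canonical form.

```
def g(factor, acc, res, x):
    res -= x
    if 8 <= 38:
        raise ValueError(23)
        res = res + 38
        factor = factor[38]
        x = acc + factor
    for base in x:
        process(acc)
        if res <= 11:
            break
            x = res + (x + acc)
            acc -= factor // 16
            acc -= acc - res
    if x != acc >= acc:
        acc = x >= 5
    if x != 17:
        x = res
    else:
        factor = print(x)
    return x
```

Transformed code:
def g(factor, acc, res, x):
    res -= x
    if 8 <= 38:
        raise ValueError(23)
    for base in x:
        process(acc)
        if res <= 11:
            break
    if x != acc >= acc:
        acc = x >= 5
    if x != 17:
        x = res
    else:
        factor = print(x)
    return x

11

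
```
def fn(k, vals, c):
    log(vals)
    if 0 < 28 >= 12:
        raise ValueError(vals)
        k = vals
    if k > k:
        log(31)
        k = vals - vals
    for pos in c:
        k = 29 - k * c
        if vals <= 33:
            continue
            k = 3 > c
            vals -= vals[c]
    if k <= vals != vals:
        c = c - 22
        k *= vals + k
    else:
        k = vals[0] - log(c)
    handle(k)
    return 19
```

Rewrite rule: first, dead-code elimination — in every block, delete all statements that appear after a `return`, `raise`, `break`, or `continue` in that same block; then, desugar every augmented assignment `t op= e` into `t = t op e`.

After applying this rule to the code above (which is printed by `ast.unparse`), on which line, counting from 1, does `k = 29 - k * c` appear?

9

Transformed code:
def fn(k, vals, c):
    log(vals)
    if 0 < 28 >= 12:
        raise ValueError(vals)
    if k > k:
        log(31)
        k = vals - vals
    for pos in c:
        k = 29 - k * c
        if vals <= 33:
            continue
    if k <= vals != vals:
        c = c - 22
        k = k * (vals + k)
    else:
        k = vals[0] - log(c)
    handle(k)
    return 19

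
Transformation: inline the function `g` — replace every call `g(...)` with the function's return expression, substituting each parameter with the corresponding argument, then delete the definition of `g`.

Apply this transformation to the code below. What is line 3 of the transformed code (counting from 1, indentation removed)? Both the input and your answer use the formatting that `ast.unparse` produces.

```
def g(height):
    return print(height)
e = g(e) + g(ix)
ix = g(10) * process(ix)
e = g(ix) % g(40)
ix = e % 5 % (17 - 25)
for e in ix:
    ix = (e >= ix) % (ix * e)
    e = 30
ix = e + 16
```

e = print(ix) % print(40)

Transformed code:
e = print(e) + print(ix)
ix = print(10) * process(ix)
e = print(ix) % print(40)
ix = e % 5 % (17 - 25)
for e in ix:
    ix = (e >= ix) % (ix * e)
    e = 30
ix = e + 16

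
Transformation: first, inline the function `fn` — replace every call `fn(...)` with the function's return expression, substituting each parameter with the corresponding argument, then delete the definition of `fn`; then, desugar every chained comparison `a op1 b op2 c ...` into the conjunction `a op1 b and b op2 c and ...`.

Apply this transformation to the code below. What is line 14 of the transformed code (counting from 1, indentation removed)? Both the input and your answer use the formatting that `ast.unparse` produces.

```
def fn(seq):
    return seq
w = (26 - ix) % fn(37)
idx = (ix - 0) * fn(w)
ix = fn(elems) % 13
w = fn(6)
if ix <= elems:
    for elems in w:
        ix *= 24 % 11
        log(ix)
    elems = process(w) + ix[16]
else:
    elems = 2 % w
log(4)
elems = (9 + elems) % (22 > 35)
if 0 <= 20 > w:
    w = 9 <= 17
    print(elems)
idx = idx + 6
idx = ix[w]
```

Transformed code:
w = (26 - ix) % 37
idx = (ix - 0) * w
ix = elems % 13
w = 6
if ix <= elems:
    for elems in w:
        ix *= 24 % 11
        log(ix)
    elems = process(w) + ix[16]
else:
    elems = 2 % w
log(4)
elems = (9 + elems) % (22 > 35)
if 0 <= 20 and 20 > w:
    w = 9 <= 17
    print(elems)
idx = idx + 6
idx = ix[w]

if 0 <= 20 and 20 > w:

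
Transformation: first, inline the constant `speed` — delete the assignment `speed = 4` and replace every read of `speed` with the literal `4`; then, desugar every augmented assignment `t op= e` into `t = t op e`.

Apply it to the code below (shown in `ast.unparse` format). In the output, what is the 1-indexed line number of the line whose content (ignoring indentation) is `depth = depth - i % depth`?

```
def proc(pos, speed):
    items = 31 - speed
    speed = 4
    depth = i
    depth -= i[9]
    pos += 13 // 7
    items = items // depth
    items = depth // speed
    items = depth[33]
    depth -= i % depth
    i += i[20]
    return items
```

Transformed code:
def proc(pos, speed):
    items = 31 - 4
    depth = i
    depth = depth - i[9]
    pos = pos + 13 // 7
    items = items // depth
    items = depth // 4
    items = depth[33]
    depth = depth - i % depth
    i = i + i[20]
    return items

9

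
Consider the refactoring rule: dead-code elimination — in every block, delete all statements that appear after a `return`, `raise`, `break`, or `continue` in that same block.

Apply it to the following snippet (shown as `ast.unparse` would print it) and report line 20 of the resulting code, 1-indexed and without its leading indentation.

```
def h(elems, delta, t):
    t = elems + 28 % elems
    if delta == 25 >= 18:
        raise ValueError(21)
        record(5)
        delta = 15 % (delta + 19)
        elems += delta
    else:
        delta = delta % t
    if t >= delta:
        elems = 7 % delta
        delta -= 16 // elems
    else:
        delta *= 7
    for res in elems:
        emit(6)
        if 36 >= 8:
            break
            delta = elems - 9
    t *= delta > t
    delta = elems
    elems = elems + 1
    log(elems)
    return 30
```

Transformed code:
def h(elems, delta, t):
    t = elems + 28 % elems
    if delta == 25 >= 18:
        raise ValueError(21)
    else:
        delta = delta % t
    if t >= delta:
        elems = 7 % delta
        delta -= 16 // elems
    else:
        delta *= 7
    for res in elems:
        emit(6)
        if 36 >= 8:
            break
    t *= delta > t
    delta = elems
    elems = elems + 1
    log(elems)
    return 30

return 30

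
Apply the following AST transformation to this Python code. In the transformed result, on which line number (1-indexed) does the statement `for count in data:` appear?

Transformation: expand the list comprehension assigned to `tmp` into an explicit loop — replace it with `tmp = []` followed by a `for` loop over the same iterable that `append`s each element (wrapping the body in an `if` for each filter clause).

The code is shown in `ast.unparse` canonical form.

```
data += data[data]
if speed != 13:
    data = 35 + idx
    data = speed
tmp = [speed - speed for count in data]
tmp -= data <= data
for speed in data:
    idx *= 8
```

Transformed code:
data += data[data]
if speed != 13:
    data = 35 + idx
    data = speed
tmp = []
for count in data:
    tmp.append(speed - speed)
tmp -= data <= data
for speed in data:
    idx *= 8

6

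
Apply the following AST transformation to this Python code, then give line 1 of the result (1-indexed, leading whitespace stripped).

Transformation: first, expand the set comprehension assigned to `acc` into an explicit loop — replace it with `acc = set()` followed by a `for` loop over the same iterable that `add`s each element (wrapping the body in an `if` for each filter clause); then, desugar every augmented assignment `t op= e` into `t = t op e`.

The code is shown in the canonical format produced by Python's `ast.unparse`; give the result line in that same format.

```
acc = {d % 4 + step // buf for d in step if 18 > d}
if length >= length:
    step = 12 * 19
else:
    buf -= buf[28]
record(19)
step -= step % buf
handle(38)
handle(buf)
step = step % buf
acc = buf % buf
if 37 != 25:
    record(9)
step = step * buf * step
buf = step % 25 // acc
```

acc = set()

Transformed code:
acc = set()
for d in step:
    if 18 > d:
        acc.add(d % 4 + step // buf)
if length >= length:
    step = 12 * 19
else:
    buf = buf - buf[28]
record(19)
step = step - step % buf
handle(38)
handle(buf)
step = step % buf
acc = buf % buf
if 37 != 25:
    record(9)
step = step * buf * step
buf = step % 25 // acc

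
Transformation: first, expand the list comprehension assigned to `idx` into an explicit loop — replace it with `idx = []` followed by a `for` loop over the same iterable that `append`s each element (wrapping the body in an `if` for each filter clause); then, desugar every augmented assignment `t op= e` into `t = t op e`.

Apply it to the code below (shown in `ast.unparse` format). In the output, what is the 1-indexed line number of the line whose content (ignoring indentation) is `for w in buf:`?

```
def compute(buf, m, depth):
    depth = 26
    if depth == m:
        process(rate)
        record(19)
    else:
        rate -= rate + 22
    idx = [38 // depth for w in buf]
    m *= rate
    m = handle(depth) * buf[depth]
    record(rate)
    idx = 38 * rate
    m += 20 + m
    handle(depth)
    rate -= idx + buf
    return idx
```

Transformed code:
def compute(buf, m, depth):
    depth = 26
    if depth == m:
        process(rate)
        record(19)
    else:
        rate = rate - (rate + 22)
    idx = []
    for w in buf:
        idx.append(38 // depth)
    m = m * rate
    m = handle(depth) * buf[depth]
    record(rate)
    idx = 38 * rate
    m = m + (20 + m)
    handle(depth)
    rate = rate - (idx + buf)
    return idx

9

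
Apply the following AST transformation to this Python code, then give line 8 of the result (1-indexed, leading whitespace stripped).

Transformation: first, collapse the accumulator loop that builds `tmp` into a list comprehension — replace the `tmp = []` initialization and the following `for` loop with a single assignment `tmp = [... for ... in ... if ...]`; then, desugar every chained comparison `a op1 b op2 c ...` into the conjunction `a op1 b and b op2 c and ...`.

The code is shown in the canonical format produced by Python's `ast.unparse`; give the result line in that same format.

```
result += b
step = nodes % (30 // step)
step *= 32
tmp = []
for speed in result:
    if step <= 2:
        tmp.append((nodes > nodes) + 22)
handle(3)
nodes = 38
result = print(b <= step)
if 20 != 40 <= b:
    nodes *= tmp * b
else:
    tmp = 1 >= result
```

if 20 != 40 and 40 <= b:

Transformed code:
result += b
step = nodes % (30 // step)
step *= 32
tmp = [(nodes > nodes) + 22 for speed in result if step <= 2]
handle(3)
nodes = 38
result = print(b <= step)
if 20 != 40 and 40 <= b:
    nodes *= tmp * b
else:
    tmp = 1 >= result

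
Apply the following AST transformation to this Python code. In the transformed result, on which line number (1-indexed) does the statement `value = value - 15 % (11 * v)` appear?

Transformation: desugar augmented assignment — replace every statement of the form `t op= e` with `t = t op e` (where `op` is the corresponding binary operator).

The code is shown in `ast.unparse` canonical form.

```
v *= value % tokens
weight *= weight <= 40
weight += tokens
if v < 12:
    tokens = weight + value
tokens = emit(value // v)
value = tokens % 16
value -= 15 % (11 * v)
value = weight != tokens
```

8

Transformed code:
v = v * (value % tokens)
weight = weight * (weight <= 40)
weight = weight + tokens
if v < 12:
    tokens = weight + value
tokens = emit(value // v)
value = tokens % 16
value = value - 15 % (11 * v)
value = weight != tokens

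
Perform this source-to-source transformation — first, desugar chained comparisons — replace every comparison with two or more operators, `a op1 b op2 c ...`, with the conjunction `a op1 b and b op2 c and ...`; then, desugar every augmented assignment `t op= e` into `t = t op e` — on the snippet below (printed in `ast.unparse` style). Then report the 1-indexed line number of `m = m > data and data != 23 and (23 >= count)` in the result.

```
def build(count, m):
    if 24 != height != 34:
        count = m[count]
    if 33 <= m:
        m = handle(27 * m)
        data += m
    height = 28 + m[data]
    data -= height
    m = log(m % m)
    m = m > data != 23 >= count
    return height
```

10

Transformed code:
def build(count, m):
    if 24 != height and height != 34:
        count = m[count]
    if 33 <= m:
        m = handle(27 * m)
        data = data + m
    height = 28 + m[data]
    data = data - height
    m = log(m % m)
    m = m > data and data != 23 and (23 >= count)
    return height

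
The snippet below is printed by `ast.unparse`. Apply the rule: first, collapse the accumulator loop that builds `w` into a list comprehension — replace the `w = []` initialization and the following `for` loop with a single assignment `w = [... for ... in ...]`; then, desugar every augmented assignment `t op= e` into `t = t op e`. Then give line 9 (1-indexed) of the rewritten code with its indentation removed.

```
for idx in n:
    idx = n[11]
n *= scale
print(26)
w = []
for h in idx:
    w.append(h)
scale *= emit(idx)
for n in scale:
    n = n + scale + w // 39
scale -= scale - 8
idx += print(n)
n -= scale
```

scale = scale - (scale - 8)

Transformed code:
for idx in n:
    idx = n[11]
n = n * scale
print(26)
w = [h for h in idx]
scale = scale * emit(idx)
for n in scale:
    n = n + scale + w // 39
scale = scale - (scale - 8)
idx = idx + print(n)
n = n - scale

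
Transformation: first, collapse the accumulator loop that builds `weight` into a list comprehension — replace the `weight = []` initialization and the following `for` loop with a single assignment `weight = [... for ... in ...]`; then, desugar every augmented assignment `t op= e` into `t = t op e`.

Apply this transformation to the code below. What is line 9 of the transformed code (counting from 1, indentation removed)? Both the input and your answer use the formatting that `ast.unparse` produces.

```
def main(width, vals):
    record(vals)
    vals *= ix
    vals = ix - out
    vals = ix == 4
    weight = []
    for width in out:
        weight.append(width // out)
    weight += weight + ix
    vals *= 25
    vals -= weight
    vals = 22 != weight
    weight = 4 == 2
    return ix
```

vals = vals - weight

Transformed code:
def main(width, vals):
    record(vals)
    vals = vals * ix
    vals = ix - out
    vals = ix == 4
    weight = [width // out for width in out]
    weight = weight + (weight + ix)
    vals = vals * 25
    vals = vals - weight
    vals = 22 != weight
    weight = 4 == 2
    return ix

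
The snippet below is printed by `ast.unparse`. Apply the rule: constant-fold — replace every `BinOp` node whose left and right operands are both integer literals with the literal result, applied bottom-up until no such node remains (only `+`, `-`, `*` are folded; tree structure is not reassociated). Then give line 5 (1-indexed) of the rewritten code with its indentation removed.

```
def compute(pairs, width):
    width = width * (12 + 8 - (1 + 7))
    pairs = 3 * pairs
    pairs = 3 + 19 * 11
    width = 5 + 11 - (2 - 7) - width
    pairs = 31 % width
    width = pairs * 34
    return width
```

Transformed code:
def compute(pairs, width):
    width = width * 12
    pairs = 3 * pairs
    pairs = 212
    width = 21 - width
    pairs = 31 % width
    width = pairs * 34
    return width

width = 21 - width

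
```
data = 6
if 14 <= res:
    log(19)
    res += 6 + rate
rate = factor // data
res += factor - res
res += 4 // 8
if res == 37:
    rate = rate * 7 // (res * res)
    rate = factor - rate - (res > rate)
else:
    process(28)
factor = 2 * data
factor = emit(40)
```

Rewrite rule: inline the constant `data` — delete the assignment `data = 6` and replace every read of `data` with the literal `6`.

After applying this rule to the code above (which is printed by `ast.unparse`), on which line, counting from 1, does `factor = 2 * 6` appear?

Transformed code:
if 14 <= res:
    log(19)
    res += 6 + rate
rate = factor // 6
res += factor - res
res += 4 // 8
if res == 37:
    rate = rate * 7 // (res * res)
    rate = factor - rate - (res > rate)
else:
    process(28)
factor = 2 * 6
factor = emit(40)

12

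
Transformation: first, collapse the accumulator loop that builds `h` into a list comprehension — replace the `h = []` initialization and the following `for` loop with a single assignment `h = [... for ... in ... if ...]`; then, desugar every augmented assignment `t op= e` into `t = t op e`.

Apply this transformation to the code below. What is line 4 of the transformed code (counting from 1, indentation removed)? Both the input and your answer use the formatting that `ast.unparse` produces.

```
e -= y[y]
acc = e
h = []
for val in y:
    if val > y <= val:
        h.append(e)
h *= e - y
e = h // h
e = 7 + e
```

Transformed code:
e = e - y[y]
acc = e
h = [e for val in y if val > y <= val]
h = h * (e - y)
e = h // h
e = 7 + e

h = h * (e - y)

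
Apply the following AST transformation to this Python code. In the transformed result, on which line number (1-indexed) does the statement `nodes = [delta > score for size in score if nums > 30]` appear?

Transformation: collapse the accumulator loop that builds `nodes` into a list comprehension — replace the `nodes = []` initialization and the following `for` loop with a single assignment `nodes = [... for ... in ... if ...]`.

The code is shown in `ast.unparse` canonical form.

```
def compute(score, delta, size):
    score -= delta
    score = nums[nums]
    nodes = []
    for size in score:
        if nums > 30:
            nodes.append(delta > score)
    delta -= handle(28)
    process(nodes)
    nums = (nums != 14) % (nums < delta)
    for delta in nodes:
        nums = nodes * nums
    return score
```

Transformed code:
def compute(score, delta, size):
    score -= delta
    score = nums[nums]
    nodes = [delta > score for size in score if nums > 30]
    delta -= handle(28)
    process(nodes)
    nums = (nums != 14) % (nums < delta)
    for delta in nodes:
        nums = nodes * nums
    return score

4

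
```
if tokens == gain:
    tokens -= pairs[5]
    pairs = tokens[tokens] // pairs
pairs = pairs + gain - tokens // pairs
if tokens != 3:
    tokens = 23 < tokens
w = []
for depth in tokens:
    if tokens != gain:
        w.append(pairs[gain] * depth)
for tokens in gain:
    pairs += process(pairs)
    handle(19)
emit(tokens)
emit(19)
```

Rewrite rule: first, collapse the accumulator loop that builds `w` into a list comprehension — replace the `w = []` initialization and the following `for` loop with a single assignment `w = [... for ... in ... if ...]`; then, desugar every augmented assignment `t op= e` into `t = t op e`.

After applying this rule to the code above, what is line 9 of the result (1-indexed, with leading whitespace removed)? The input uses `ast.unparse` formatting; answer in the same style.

Transformed code:
if tokens == gain:
    tokens = tokens - pairs[5]
    pairs = tokens[tokens] // pairs
pairs = pairs + gain - tokens // pairs
if tokens != 3:
    tokens = 23 < tokens
w = [pairs[gain] * depth for depth in tokens if tokens != gain]
for tokens in gain:
    pairs = pairs + process(pairs)
    handle(19)
emit(tokens)
emit(19)

pairs = pairs + process(pairs)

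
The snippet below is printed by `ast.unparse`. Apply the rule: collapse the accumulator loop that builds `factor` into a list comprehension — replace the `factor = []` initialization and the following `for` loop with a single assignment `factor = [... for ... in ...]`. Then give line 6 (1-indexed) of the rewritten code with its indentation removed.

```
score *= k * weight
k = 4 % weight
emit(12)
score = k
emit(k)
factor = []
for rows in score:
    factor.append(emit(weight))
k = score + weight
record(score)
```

Transformed code:
score *= k * weight
k = 4 % weight
emit(12)
score = k
emit(k)
factor = [emit(weight) for rows in score]
k = score + weight
record(score)

factor = [emit(weight) for rows in score]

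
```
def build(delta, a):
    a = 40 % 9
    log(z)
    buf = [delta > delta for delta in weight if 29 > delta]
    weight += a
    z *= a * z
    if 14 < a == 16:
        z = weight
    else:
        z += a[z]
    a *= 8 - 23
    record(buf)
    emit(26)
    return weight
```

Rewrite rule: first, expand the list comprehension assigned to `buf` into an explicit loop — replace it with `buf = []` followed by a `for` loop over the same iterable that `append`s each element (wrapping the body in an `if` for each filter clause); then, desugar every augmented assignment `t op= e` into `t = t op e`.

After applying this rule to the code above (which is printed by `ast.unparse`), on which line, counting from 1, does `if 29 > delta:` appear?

Transformed code:
def build(delta, a):
    a = 40 % 9
    log(z)
    buf = []
    for delta in weight:
        if 29 > delta:
            buf.append(delta > delta)
    weight = weight + a
    z = z * (a * z)
    if 14 < a == 16:
        z = weight
    else:
        z = z + a[z]
    a = a * (8 - 23)
    record(buf)
    emit(26)
    return weight

6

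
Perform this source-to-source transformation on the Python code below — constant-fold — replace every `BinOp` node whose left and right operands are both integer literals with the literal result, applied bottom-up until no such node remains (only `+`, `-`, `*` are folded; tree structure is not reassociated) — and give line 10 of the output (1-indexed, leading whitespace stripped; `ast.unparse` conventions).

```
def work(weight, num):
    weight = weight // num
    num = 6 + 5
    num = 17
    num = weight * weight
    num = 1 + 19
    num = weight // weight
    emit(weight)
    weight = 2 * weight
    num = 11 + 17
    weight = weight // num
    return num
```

num = 28

Transformed code:
def work(weight, num):
    weight = weight // num
    num = 11
    num = 17
    num = weight * weight
    num = 20
    num = weight // weight
    emit(weight)
    weight = 2 * weight
    num = 28
    weight = weight // num
    return num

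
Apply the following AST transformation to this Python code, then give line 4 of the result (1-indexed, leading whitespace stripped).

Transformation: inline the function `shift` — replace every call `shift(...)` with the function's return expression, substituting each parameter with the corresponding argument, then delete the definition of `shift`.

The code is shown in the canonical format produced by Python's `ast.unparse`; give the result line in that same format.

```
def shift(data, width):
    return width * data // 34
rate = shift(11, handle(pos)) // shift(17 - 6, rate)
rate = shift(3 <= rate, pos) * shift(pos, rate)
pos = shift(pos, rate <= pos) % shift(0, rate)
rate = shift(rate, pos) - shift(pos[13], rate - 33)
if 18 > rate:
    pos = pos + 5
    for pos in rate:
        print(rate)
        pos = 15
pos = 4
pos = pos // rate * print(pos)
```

Transformed code:
rate = handle(pos) * 11 // 34 // (rate * (17 - 6) // 34)
rate = pos * (3 <= rate) // 34 * (rate * pos // 34)
pos = (rate <= pos) * pos // 34 % (rate * 0 // 34)
rate = pos * rate // 34 - (rate - 33) * pos[13] // 34
if 18 > rate:
    pos = pos + 5
    for pos in rate:
        print(rate)
        pos = 15
pos = 4
pos = pos // rate * print(pos)

rate = pos * rate // 34 - (rate - 33) * pos[13] // 34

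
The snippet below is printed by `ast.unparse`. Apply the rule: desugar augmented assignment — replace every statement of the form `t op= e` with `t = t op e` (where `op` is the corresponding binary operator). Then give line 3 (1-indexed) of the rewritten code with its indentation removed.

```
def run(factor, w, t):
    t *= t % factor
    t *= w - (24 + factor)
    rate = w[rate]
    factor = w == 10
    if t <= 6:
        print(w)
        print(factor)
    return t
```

t = t * (w - (24 + factor))

Transformed code:
def run(factor, w, t):
    t = t * (t % factor)
    t = t * (w - (24 + factor))
    rate = w[rate]
    factor = w == 10
    if t <= 6:
        print(w)
        print(factor)
    return t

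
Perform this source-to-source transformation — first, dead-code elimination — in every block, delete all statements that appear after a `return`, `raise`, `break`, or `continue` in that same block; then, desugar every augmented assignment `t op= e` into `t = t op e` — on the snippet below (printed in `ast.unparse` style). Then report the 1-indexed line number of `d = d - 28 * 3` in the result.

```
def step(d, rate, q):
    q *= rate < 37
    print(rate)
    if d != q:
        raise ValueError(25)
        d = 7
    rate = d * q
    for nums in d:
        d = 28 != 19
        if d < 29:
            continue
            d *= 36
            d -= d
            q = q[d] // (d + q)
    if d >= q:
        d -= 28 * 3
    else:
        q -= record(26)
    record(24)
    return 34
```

12

Transformed code:
def step(d, rate, q):
    q = q * (rate < 37)
    print(rate)
    if d != q:
        raise ValueError(25)
    rate = d * q
    for nums in d:
        d = 28 != 19
        if d < 29:
            continue
    if d >= q:
        d = d - 28 * 3
    else:
        q = q - record(26)
    record(24)
    return 34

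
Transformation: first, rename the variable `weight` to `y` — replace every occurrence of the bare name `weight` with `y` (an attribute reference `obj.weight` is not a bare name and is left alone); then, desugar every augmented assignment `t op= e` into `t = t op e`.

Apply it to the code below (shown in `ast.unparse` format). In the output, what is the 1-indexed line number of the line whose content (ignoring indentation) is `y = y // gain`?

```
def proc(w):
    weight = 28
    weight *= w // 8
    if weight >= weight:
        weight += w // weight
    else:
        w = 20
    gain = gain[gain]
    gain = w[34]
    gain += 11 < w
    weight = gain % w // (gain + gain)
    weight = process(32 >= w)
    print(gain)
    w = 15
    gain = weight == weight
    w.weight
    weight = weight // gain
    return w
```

17

Transformed code:
def proc(w):
    y = 28
    y = y * (w // 8)
    if y >= y:
        y = y + w // y
    else:
        w = 20
    gain = gain[gain]
    gain = w[34]
    gain = gain + (11 < w)
    y = gain % w // (gain + gain)
    y = process(32 >= w)
    print(gain)
    w = 15
    gain = y == y
    w.weight
    y = y // gain
    return w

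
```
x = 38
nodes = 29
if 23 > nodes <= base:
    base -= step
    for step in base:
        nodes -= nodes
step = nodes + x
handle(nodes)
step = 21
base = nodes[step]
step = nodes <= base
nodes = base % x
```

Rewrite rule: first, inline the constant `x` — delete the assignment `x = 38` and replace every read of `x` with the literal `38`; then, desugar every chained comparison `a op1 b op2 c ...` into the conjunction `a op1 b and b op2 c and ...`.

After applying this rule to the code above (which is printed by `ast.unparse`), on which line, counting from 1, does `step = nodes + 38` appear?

6

Transformed code:
nodes = 29
if 23 > nodes and nodes <= base:
    base -= step
    for step in base:
        nodes -= nodes
step = nodes + 38
handle(nodes)
step = 21
base = nodes[step]
step = nodes <= base
nodes = base % 38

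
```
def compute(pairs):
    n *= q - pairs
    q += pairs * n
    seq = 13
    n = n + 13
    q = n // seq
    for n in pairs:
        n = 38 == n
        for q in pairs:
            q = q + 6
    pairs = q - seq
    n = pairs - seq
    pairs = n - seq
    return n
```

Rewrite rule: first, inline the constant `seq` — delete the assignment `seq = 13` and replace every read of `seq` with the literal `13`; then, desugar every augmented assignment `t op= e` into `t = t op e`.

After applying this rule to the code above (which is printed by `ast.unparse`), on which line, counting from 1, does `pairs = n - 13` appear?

12

Transformed code:
def compute(pairs):
    n = n * (q - pairs)
    q = q + pairs * n
    n = n + 13
    q = n // 13
    for n in pairs:
        n = 38 == n
        for q in pairs:
            q = q + 6
    pairs = q - 13
    n = pairs - 13
    pairs = n - 13
    return n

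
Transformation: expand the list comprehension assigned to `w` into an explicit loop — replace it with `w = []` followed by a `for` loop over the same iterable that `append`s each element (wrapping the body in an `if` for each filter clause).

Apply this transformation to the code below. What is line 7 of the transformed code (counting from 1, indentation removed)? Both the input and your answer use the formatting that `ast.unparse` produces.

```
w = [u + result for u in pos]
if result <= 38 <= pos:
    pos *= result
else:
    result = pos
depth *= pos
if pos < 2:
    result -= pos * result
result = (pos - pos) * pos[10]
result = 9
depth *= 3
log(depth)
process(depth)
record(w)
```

result = pos

Transformed code:
w = []
for u in pos:
    w.append(u + result)
if result <= 38 <= pos:
    pos *= result
else:
    result = pos
depth *= pos
if pos < 2:
    result -= pos * result
result = (pos - pos) * pos[10]
result = 9
depth *= 3
log(depth)
process(depth)
record(w)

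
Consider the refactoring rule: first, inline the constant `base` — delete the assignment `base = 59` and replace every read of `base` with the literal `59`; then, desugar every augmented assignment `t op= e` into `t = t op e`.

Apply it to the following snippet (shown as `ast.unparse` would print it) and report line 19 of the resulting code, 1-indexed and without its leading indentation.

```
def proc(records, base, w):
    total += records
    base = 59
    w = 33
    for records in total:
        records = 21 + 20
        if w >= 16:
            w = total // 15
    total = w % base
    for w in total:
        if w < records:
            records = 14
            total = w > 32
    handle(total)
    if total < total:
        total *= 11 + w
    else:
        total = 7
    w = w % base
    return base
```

Transformed code:
def proc(records, base, w):
    total = total + records
    w = 33
    for records in total:
        records = 21 + 20
        if w >= 16:
            w = total // 15
    total = w % 59
    for w in total:
        if w < records:
            records = 14
            total = w > 32
    handle(total)
    if total < total:
        total = total * (11 + w)
    else:
        total = 7
    w = w % 59
    return 59

return 59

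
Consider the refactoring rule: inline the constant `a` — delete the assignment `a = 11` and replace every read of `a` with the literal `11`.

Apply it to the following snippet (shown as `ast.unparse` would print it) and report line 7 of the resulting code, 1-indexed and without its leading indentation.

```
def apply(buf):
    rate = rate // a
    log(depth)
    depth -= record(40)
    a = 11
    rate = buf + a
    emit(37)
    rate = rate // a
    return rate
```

rate = rate // 11

Transformed code:
def apply(buf):
    rate = rate // 11
    log(depth)
    depth -= record(40)
    rate = buf + 11
    emit(37)
    rate = rate // 11
    return rate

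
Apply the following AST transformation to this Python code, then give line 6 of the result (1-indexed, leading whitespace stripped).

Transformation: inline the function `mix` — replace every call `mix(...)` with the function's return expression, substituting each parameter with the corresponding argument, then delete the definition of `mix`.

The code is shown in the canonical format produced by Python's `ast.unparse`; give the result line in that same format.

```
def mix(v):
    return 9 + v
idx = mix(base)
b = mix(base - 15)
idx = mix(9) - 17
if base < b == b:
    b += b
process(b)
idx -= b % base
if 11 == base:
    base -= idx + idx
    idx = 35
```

Transformed code:
idx = 9 + base
b = 9 + (base - 15)
idx = 9 + 9 - 17
if base < b == b:
    b += b
process(b)
idx -= b % base
if 11 == base:
    base -= idx + idx
    idx = 35

process(b)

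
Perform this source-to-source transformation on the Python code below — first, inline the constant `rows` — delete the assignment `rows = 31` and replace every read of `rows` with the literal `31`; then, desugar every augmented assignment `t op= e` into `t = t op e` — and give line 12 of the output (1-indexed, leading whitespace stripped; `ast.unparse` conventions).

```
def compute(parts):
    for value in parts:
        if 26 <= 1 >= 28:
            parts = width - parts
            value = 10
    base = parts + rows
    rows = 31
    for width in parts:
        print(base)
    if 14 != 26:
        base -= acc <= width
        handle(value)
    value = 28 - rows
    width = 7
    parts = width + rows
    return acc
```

Transformed code:
def compute(parts):
    for value in parts:
        if 26 <= 1 >= 28:
            parts = width - parts
            value = 10
    base = parts + 31
    for width in parts:
        print(base)
    if 14 != 26:
        base = base - (acc <= width)
        handle(value)
    value = 28 - 31
    width = 7
    parts = width + 31
    return acc

value = 28 - 31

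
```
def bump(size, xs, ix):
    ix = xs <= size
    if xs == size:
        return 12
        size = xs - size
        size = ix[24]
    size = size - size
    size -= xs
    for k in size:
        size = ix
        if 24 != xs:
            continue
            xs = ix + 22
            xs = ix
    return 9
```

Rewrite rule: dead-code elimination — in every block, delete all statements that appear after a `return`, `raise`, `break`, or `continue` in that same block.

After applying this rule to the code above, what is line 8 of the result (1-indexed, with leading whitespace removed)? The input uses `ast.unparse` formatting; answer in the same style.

Transformed code:
def bump(size, xs, ix):
    ix = xs <= size
    if xs == size:
        return 12
    size = size - size
    size -= xs
    for k in size:
        size = ix
        if 24 != xs:
            continue
    return 9

size = ix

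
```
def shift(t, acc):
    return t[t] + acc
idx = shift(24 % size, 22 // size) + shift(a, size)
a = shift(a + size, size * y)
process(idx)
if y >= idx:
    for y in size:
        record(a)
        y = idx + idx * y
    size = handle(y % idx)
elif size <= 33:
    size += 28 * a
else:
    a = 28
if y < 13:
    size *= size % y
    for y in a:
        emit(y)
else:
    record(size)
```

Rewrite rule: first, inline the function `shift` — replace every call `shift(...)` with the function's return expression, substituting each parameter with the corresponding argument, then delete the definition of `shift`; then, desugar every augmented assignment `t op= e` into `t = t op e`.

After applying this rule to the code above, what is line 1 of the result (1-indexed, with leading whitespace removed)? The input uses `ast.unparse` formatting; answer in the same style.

idx = (24 % size)[24 % size] + 22 // size + (a[a] + size)

Transformed code:
idx = (24 % size)[24 % size] + 22 // size + (a[a] + size)
a = (a + size)[a + size] + size * y
process(idx)
if y >= idx:
    for y in size:
        record(a)
        y = idx + idx * y
    size = handle(y % idx)
elif size <= 33:
    size = size + 28 * a
else:
    a = 28
if y < 13:
    size = size * (size % y)
    for y in a:
        emit(y)
else:
    record(size)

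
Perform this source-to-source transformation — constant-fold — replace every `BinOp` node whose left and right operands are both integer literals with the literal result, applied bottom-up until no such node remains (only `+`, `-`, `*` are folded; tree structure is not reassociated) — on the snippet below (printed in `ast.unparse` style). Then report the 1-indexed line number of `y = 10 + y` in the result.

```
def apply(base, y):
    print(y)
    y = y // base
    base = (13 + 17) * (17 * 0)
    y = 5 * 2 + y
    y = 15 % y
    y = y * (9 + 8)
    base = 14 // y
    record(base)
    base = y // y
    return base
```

Transformed code:
def apply(base, y):
    print(y)
    y = y // base
    base = 0
    y = 10 + y
    y = 15 % y
    y = y * 17
    base = 14 // y
    record(base)
    base = y // y
    return base

5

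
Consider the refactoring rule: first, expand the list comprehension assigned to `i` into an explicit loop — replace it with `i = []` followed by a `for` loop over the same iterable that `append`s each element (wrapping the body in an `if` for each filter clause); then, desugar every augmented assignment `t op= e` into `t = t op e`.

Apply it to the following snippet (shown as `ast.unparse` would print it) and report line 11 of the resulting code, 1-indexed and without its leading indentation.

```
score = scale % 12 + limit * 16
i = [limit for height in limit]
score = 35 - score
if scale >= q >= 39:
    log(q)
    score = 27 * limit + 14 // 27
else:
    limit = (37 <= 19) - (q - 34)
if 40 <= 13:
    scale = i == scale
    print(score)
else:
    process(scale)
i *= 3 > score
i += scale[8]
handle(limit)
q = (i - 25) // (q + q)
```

Transformed code:
score = scale % 12 + limit * 16
i = []
for height in limit:
    i.append(limit)
score = 35 - score
if scale >= q >= 39:
    log(q)
    score = 27 * limit + 14 // 27
else:
    limit = (37 <= 19) - (q - 34)
if 40 <= 13:
    scale = i == scale
    print(score)
else:
    process(scale)
i = i * (3 > score)
i = i + scale[8]
handle(limit)
q = (i - 25) // (q + q)

if 40 <= 13:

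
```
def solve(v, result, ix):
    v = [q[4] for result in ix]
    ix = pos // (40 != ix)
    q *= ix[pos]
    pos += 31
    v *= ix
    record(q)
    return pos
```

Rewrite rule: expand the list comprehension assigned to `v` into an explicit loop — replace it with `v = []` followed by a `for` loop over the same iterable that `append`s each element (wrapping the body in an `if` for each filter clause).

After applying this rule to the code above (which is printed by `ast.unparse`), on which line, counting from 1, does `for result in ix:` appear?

Transformed code:
def solve(v, result, ix):
    v = []
    for result in ix:
        v.append(q[4])
    ix = pos // (40 != ix)
    q *= ix[pos]
    pos += 31
    v *= ix
    record(q)
    return pos

3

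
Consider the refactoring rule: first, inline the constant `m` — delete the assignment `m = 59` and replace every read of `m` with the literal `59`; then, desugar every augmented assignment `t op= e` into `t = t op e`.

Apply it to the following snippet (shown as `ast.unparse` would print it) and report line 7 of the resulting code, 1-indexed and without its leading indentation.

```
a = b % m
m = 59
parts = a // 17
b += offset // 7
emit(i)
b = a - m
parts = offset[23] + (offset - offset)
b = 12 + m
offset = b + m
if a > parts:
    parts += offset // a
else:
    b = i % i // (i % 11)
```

b = 12 + 59

Transformed code:
a = b % 59
parts = a // 17
b = b + offset // 7
emit(i)
b = a - 59
parts = offset[23] + (offset - offset)
b = 12 + 59
offset = b + 59
if a > parts:
    parts = parts + offset // a
else:
    b = i % i // (i % 11)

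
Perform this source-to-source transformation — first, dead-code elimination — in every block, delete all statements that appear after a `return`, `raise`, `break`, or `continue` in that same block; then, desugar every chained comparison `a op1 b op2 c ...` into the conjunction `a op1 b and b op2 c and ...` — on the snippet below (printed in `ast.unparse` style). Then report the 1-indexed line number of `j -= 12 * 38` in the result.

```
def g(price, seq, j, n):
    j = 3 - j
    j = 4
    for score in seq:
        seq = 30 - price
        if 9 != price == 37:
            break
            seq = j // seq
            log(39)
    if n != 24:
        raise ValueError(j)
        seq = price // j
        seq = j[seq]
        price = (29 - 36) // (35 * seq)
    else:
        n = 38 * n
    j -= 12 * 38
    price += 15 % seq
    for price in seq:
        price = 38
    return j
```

Transformed code:
def g(price, seq, j, n):
    j = 3 - j
    j = 4
    for score in seq:
        seq = 30 - price
        if 9 != price and price == 37:
            break
    if n != 24:
        raise ValueError(j)
    else:
        n = 38 * n
    j -= 12 * 38
    price += 15 % seq
    for price in seq:
        price = 38
    return j

12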